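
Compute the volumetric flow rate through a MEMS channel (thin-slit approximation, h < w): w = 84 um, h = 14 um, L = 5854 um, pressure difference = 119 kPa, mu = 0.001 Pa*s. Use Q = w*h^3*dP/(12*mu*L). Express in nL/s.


Step 1: Convert all dimensions to SI (meters).
w = 84e-6 m, h = 14e-6 m, L = 5854e-6 m, dP = 119e3 Pa
Step 2: Q = w * h^3 * dP / (12 * mu * L)
Q = 84e-6 * (14e-6)^3 * 119e3 / (12 * 0.001 * 5854e-6) = 3.904599e-10 m^3/s
Step 3: Convert Q from m^3/s to nL/s (1 m^3 = 1e12 nL, so multiply by 1e12).
Q = 390.46 nL/s


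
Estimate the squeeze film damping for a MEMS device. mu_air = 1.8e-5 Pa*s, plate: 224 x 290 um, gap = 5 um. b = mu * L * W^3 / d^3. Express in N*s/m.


Step 1: Convert to SI.
L = 224e-6 m, W = 290e-6 m, d = 5e-6 m
Step 2: W^3 = (290e-6)^3 = 2.44e-11 m^3
Step 3: d^3 = (5e-6)^3 = 1.25e-16 m^3
Step 4: b = 1.8e-5 * 224e-6 * 2.44e-11 / 1.25e-16
b = 7.87e-04 N*s/m


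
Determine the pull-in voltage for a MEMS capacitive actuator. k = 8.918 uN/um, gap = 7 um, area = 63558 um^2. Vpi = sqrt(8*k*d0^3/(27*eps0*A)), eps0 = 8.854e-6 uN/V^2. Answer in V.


Step 1: Compute numerator: 8 * k * d0^3 = 8 * 8.918 * 7^3 = 24470.992
Step 2: Compute denominator: 27 * eps0 * A = 27 * 8.854e-6 * 63558 = 15.194048
Step 3: Vpi = sqrt(24470.992 / 15.194048)
Vpi = 40.13 V


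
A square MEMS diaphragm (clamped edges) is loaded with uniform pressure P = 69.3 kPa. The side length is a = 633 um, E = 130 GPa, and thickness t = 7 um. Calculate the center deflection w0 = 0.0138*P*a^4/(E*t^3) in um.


Step 1: Convert pressure to compatible units (E is in GPa, so P in GPa).
P = 69.3 kPa = 69.3e-6 GPa
Step 2: Compute numerator: 0.0138 * P * a^4.
a^4 = 633^4 = 160551674721
numerator = 0.0138 * 69.3e-6 * 160551674721 = 1.53542e+05
Step 3: Compute denominator: E * t^3 = 130 * 7^3 = 44590
Step 4: w0 = numerator / denominator = 1.53542e+05 / 44590 = 3.4434 um


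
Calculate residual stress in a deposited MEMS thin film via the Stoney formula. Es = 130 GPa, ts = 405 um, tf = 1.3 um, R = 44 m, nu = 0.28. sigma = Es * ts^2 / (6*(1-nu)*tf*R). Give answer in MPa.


Step 1: Compute numerator: Es * ts^2 = 130 * 405^2 = 21323250 (GPa*um^2)
Step 2: Compute denominator (R in um): 6*(1-nu)*tf*R = 6*0.72*1.3*44e6 = 247104000.0 (um^2)
Step 3: sigma (GPa) = 21323250 / 247104000.0 = 8.6293e-02 GPa
Step 4: Convert to MPa (x1000): sigma = 86.3 MPa


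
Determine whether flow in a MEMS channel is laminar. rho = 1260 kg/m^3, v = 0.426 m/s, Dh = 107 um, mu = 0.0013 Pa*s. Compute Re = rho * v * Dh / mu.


Step 1: Convert Dh to meters: Dh = 107e-6 m
Step 2: Re = rho * v * Dh / mu
Re = 1260 * 0.426 * 107e-6 / 0.0013
Re = 44.179
Since Re = 44.179 is below ~2300, the flow is laminar.


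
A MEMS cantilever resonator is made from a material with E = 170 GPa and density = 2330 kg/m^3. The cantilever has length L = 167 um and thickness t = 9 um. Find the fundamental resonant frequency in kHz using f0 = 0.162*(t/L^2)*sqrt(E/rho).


Step 1: Convert units to SI.
t_SI = 9e-6 m, L_SI = 167e-6 m
Step 2: Calculate sqrt(E/rho).
sqrt(170e9 / 2330) = 8541.74 m/s
Step 3: Compute f0.
f0 = 0.162 * 9e-6 / (167e-6)^2 * 8541.74 = 446550.9 Hz = 446.55 kHz


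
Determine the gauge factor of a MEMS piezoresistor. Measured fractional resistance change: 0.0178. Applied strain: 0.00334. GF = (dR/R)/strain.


Step 1: Identify values.
dR/R = 0.0178, strain = 0.00334
Step 2: GF = (dR/R) / strain = 0.0178 / 0.00334
GF = 5.3


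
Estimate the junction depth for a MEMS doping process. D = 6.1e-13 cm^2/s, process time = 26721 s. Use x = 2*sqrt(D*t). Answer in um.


Step 1: Compute D*t = 6.1e-13 * 26721 = 1.629981e-08 cm^2
Step 2: sqrt(D*t) = 1.27671e-04 cm
Step 3: x = 2 * 1.27671e-04 cm = 2.55342e-04 cm
Step 4: Convert to um (1 cm = 1e4 um): x = 2.553 um


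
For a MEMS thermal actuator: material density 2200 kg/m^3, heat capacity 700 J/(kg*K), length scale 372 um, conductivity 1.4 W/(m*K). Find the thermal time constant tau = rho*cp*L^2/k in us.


Step 1: Convert L to m: L = 372e-6 m
Step 2: L^2 = (372e-6)^2 = 1.38384e-07 m^2
Step 3: tau = 2200 * 700 * 1.38384e-07 / 1.4 = 1.522224e-01 s
Step 4: Convert to microseconds (multiply by 1e6).
tau = 152222.4 us


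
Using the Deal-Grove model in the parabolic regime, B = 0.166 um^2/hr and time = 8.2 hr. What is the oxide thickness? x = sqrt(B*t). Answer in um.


Step 1: Compute B*t = 0.166 * 8.2 = 1.3612
Step 2: x = sqrt(1.3612)
x = 1.167 um


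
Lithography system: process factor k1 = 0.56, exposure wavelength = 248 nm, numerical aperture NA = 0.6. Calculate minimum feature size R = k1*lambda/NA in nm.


Step 1: Identify values: k1 = 0.56, lambda = 248 nm, NA = 0.6
Step 2: R = k1 * lambda / NA
R = 0.56 * 248 / 0.6
R = 231.5 nm


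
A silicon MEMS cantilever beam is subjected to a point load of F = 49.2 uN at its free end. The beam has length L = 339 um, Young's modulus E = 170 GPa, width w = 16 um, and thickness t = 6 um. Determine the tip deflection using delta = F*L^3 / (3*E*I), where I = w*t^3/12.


Step 1: Calculate the second moment of area.
I = w * t^3 / 12 = 16 * 6^3 / 12 = 288.0 um^4
Step 2: Convert E to consistent units (1 GPa = 1000 uN/um^2).
E = 170 GPa = 170000 uN/um^2
Step 3: Calculate tip deflection.
delta = F * L^3 / (3 * E * I)
delta = 49.2 * 339^3 / (3 * 170000 * 288.0)
delta = 13.0497 um


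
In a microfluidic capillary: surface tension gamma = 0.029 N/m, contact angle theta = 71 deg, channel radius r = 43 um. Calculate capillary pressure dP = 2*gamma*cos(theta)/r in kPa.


Step 1: cos(71 deg) = 0.3256
Step 2: Convert r to m: r = 43e-6 m
Step 3: dP = 2 * 0.029 * 0.3256 / 43e-6 = 439.2 Pa
Step 4: Convert Pa to kPa (divide by 1000).
dP = 0.44 kPa


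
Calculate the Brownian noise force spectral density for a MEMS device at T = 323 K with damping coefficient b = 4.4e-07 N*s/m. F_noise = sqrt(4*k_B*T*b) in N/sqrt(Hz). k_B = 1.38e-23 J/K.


Step 1: Compute 4 * k_B * T * b
= 4 * 1.38e-23 * 323 * 4.4e-07
= 7.8450e-27 N^2/Hz
Step 2: F_noise = sqrt(7.8450e-27)
F_noise = 8.86e-14 N/sqrt(Hz)


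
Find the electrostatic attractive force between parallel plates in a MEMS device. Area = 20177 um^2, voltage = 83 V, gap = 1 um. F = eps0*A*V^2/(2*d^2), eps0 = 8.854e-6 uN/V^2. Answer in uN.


Step 1: Identify parameters.
eps0 = 8.854e-6 uN/V^2, A = 20177 um^2, V = 83 V, d = 1 um
Step 2: Compute V^2 = 83^2 = 6889
Step 3: Compute d^2 = 1^2 = 1
Step 4: F = 0.5 * 8.854e-6 * 20177 * 6889 / 1
F = 615.35 uN


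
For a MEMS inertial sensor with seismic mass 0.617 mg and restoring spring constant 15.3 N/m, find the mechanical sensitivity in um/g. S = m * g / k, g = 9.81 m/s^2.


Step 1: Convert mass: m = 0.617 mg = 6.17e-07 kg
Step 2: S = m * g / k = 6.17e-07 * 9.81 / 15.3
Step 3: S = 3.96e-07 m/g
Step 4: Convert to um/g: S = 0.396 um/g


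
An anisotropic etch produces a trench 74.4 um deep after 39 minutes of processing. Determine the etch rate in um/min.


Step 1: Etch rate = depth / time
Step 2: rate = 74.4 / 39
rate = 1.908 um/min


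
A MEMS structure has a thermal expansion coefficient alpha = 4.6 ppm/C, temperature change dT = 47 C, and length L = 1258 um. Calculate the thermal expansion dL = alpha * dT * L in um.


Step 1: Convert CTE: alpha = 4.6 ppm/C = 4.6e-6 /C
Step 2: dL = 4.6e-6 * 47 * 1258
dL = 0.272 um


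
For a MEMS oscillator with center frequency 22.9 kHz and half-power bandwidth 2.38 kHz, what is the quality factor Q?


Step 1: Q = f0 / bandwidth
Step 2: Q = 22.9 / 2.38
Q = 9.6


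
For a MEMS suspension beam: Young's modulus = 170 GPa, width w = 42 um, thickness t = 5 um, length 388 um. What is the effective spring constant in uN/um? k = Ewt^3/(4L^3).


Step 1: Convert E to consistent units (1 GPa = 1000 uN/um^2).
E = 170 GPa = 170000 uN/um^2
Step 2: Compute t^3 = 5^3 = 125
Step 3: Compute L^3 = 388^3 = 58411072
Step 4: k = 170000 * 42 * 125 / (4 * 58411072)
k = 3.8199 uN/um


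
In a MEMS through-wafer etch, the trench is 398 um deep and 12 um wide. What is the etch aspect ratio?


Step 1: AR = depth / width
Step 2: AR = 398 / 12
AR = 33.2


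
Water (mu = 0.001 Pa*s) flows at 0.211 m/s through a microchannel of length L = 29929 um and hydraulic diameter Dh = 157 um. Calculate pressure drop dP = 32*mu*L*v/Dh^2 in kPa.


Step 1: Convert to SI: L = 29929e-6 m, Dh = 157e-6 m
Step 2: dP = 32 * 0.001 * 29929e-6 * 0.211 / (157e-6)^2
Step 3: dP = 8198.33 Pa
Step 4: Convert to kPa: dP = 8.2 kPa


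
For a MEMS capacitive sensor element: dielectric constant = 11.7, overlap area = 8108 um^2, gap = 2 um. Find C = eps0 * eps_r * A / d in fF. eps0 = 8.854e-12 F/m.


Step 1: Convert area to m^2: A = 8108e-12 m^2
Step 2: Convert gap to m: d = 2e-6 m
Step 3: C = eps0 * eps_r * A / d
C = 8.854e-12 * 11.7 * 8108e-12 / 2e-6
Step 4: Convert to fF (multiply by 1e15).
C = 419.96 fF


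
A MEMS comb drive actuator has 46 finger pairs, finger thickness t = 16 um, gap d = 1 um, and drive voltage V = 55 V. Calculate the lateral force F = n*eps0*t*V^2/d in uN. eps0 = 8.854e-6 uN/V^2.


Step 1: Parameters: n=46, eps0=8.854e-6 uN/V^2, t=16 um, V=55 V, d=1 um
Step 2: V^2 = 3025
Step 3: F = 46 * 8.854e-6 * 16 * 3025 / 1
F = 19.713 uN


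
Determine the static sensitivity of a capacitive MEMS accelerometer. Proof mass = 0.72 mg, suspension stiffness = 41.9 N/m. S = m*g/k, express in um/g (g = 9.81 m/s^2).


Step 1: Convert mass: m = 0.72 mg = 7.20e-07 kg
Step 2: S = m * g / k = 7.20e-07 * 9.81 / 41.9
Step 3: S = 1.69e-07 m/g
Step 4: Convert to um/g: S = 0.169 um/g


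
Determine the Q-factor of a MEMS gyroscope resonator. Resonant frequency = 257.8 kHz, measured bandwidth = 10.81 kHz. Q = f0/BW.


Step 1: Q = f0 / bandwidth
Step 2: Q = 257.8 / 10.81
Q = 23.8


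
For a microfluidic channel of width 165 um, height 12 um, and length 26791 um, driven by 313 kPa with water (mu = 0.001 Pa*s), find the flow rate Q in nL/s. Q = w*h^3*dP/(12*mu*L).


Step 1: Convert all dimensions to SI (meters).
w = 165e-6 m, h = 12e-6 m, L = 26791e-6 m, dP = 313e3 Pa
Step 2: Q = w * h^3 * dP / (12 * mu * L)
Q = 165e-6 * (12e-6)^3 * 313e3 / (12 * 0.001 * 26791e-6) = 2.7758874e-10 m^3/s
Step 3: Convert Q from m^3/s to nL/s (1 m^3 = 1e12 nL, so multiply by 1e12).
Q = 277.589 nL/s


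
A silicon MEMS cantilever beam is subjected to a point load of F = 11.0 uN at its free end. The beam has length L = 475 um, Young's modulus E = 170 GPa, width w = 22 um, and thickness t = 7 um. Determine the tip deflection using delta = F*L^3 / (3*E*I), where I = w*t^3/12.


Step 1: Calculate the second moment of area.
I = w * t^3 / 12 = 22 * 7^3 / 12 = 628.8333 um^4
Step 2: Convert E to consistent units (1 GPa = 1000 uN/um^2).
E = 170 GPa = 170000 uN/um^2
Step 3: Calculate tip deflection.
delta = F * L^3 / (3 * E * I)
delta = 11.0 * 475^3 / (3 * 170000 * 628.8333)
delta = 3.6759 um


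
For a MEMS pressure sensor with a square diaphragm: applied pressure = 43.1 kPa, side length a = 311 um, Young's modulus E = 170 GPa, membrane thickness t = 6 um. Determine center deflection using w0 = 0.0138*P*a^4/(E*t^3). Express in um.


Step 1: Convert pressure to compatible units (E is in GPa, so P in GPa).
P = 43.1 kPa = 43.1e-6 GPa
Step 2: Compute numerator: 0.0138 * P * a^4.
a^4 = 311^4 = 9354951841
numerator = 0.0138 * 43.1e-6 * 9354951841 = 5.56414e+03
Step 3: Compute denominator: E * t^3 = 170 * 6^3 = 36720
Step 4: w0 = numerator / denominator = 5.56414e+03 / 36720 = 0.1515 um


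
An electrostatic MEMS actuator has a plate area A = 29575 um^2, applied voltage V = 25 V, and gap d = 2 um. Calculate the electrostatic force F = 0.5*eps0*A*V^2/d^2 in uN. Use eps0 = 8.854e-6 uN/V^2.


Step 1: Identify parameters.
eps0 = 8.854e-6 uN/V^2, A = 29575 um^2, V = 25 V, d = 2 um
Step 2: Compute V^2 = 25^2 = 625
Step 3: Compute d^2 = 2^2 = 4
Step 4: F = 0.5 * 8.854e-6 * 29575 * 625 / 4
F = 20.458 uN


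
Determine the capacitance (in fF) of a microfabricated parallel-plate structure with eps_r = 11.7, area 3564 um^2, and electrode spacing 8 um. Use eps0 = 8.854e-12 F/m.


Step 1: Convert area to m^2: A = 3564e-12 m^2
Step 2: Convert gap to m: d = 8e-6 m
Step 3: C = eps0 * eps_r * A / d
C = 8.854e-12 * 11.7 * 3564e-12 / 8e-6
Step 4: Convert to fF (multiply by 1e15).
C = 46.15 fF


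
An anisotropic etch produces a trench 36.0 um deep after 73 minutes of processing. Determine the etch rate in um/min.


Step 1: Etch rate = depth / time
Step 2: rate = 36.0 / 73
rate = 0.493 um/min


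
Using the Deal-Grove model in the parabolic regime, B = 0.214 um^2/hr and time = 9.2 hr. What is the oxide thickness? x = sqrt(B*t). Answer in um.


Step 1: Compute B*t = 0.214 * 9.2 = 1.9688
Step 2: x = sqrt(1.9688)
x = 1.403 um


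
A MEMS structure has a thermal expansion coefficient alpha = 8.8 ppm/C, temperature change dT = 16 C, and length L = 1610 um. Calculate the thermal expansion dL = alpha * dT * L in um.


Step 1: Convert CTE: alpha = 8.8 ppm/C = 8.8e-6 /C
Step 2: dL = 8.8e-6 * 16 * 1610
dL = 0.2267 um


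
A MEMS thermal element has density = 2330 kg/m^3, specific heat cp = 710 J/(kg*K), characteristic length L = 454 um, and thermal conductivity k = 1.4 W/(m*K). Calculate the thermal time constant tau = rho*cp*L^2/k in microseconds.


Step 1: Convert L to m: L = 454e-6 m
Step 2: L^2 = (454e-6)^2 = 2.06116e-07 m^2
Step 3: tau = 2330 * 710 * 2.06116e-07 / 1.4 = 2.4355549914e-01 s
Step 4: Convert to microseconds (multiply by 1e6).
tau = 243555.499 us


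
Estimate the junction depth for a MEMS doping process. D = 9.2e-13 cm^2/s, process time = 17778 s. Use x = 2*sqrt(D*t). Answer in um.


Step 1: Compute D*t = 9.2e-13 * 17778 = 1.635576e-08 cm^2
Step 2: sqrt(D*t) = 1.2789e-04 cm
Step 3: x = 2 * 1.2789e-04 cm = 2.5578e-04 cm
Step 4: Convert to um (1 cm = 1e4 um): x = 2.558 um


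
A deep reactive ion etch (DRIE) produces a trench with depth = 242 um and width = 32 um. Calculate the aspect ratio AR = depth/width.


Step 1: AR = depth / width
Step 2: AR = 242 / 32
AR = 7.6


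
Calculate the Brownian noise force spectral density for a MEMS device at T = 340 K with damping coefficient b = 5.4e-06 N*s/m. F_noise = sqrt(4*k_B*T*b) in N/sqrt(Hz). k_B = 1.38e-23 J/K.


Step 1: Compute 4 * k_B * T * b
= 4 * 1.38e-23 * 340 * 5.4e-06
= 1.0135e-25 N^2/Hz
Step 2: F_noise = sqrt(1.0135e-25)
F_noise = 3.18e-13 N/sqrt(Hz)


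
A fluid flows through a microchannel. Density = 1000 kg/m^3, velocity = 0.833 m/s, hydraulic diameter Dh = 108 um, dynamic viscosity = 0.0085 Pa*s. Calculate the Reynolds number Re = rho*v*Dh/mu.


Step 1: Convert Dh to meters: Dh = 108e-6 m
Step 2: Re = rho * v * Dh / mu
Re = 1000 * 0.833 * 108e-6 / 0.0085
Re = 10.584


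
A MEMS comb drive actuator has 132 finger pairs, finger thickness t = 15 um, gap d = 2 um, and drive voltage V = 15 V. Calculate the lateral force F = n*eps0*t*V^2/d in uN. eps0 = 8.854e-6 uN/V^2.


Step 1: Parameters: n=132, eps0=8.854e-6 uN/V^2, t=15 um, V=15 V, d=2 um
Step 2: V^2 = 225
Step 3: F = 132 * 8.854e-6 * 15 * 225 / 2
F = 1.972 uN


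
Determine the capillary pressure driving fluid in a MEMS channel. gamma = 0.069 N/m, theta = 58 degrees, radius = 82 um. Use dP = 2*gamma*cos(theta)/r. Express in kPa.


Step 1: cos(58 deg) = 0.5299
Step 2: Convert r to m: r = 82e-6 m
Step 3: dP = 2 * 0.069 * 0.5299 / 82e-6 = 891.8 Pa
Step 4: Convert Pa to kPa (divide by 1000).
dP = 0.89 kPa


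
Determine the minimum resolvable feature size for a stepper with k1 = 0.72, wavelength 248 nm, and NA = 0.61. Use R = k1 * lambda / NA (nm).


Step 1: Identify values: k1 = 0.72, lambda = 248 nm, NA = 0.61
Step 2: R = k1 * lambda / NA
R = 0.72 * 248 / 0.61
R = 292.7 nm


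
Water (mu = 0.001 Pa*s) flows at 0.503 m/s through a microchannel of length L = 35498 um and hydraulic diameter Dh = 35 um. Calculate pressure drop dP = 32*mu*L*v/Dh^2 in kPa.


Step 1: Convert to SI: L = 35498e-6 m, Dh = 35e-6 m
Step 2: dP = 32 * 0.001 * 35498e-6 * 0.503 / (35e-6)^2
Step 3: dP = 466429.23 Pa
Step 4: Convert to kPa: dP = 466.43 kPa


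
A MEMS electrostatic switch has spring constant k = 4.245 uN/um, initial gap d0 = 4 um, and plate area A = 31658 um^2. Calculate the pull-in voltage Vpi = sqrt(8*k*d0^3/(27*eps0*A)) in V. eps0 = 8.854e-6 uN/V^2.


Step 1: Compute numerator: 8 * k * d0^3 = 8 * 4.245 * 4^3 = 2173.44
Step 2: Compute denominator: 27 * eps0 * A = 27 * 8.854e-6 * 31658 = 7.568098
Step 3: Vpi = sqrt(2173.44 / 7.568098)
Vpi = 16.95 V


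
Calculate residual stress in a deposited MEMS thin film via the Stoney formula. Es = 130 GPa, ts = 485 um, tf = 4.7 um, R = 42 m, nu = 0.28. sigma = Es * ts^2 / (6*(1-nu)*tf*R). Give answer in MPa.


Step 1: Compute numerator: Es * ts^2 = 130 * 485^2 = 30579250 (GPa*um^2)
Step 2: Compute denominator (R in um): 6*(1-nu)*tf*R = 6*0.72*4.7*42e6 = 852768000.0 (um^2)
Step 3: sigma (GPa) = 30579250 / 852768000.0 = 3.5859e-02 GPa
Step 4: Convert to MPa (x1000): sigma = 35.9 MPa


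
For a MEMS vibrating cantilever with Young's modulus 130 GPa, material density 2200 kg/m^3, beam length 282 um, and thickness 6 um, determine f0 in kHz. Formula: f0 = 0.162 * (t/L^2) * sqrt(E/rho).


Step 1: Convert units to SI.
t_SI = 6e-6 m, L_SI = 282e-6 m
Step 2: Calculate sqrt(E/rho).
sqrt(130e9 / 2200) = 7687.06 m/s
Step 3: Compute f0.
f0 = 0.162 * 6e-6 / (282e-6)^2 * 7687.06 = 93956.8 Hz = 93.96 kHz


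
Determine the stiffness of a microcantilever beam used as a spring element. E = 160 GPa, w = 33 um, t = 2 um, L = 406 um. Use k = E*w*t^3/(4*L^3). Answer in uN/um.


Step 1: Convert E to consistent units (1 GPa = 1000 uN/um^2).
E = 160 GPa = 160000 uN/um^2
Step 2: Compute t^3 = 2^3 = 8
Step 3: Compute L^3 = 406^3 = 66923416
Step 4: k = 160000 * 33 * 8 / (4 * 66923416)
k = 0.1578 uN/um


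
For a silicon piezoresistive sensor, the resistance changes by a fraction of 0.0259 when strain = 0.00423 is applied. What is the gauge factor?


Step 1: Identify values.
dR/R = 0.0259, strain = 0.00423
Step 2: GF = (dR/R) / strain = 0.0259 / 0.00423
GF = 6.1


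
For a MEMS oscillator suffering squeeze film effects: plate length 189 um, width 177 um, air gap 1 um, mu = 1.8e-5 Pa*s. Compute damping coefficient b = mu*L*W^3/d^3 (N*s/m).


Step 1: Convert to SI.
L = 189e-6 m, W = 177e-6 m, d = 1e-6 m
Step 2: W^3 = (177e-6)^3 = 5.55e-12 m^3
Step 3: d^3 = (1e-6)^3 = 1.00e-18 m^3
Step 4: b = 1.8e-5 * 189e-6 * 5.55e-12 / 1.00e-18
b = 1.89e-02 N*s/m


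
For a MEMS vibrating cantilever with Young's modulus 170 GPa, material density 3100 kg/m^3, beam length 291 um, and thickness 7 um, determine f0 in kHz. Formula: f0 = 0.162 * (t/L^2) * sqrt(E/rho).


Step 1: Convert units to SI.
t_SI = 7e-6 m, L_SI = 291e-6 m
Step 2: Calculate sqrt(E/rho).
sqrt(170e9 / 3100) = 7405.32 m/s
Step 3: Compute f0.
f0 = 0.162 * 7e-6 / (291e-6)^2 * 7405.32 = 99167.9 Hz = 99.17 kHz


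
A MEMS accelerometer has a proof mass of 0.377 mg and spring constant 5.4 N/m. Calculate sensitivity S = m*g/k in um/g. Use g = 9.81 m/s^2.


Step 1: Convert mass: m = 0.377 mg = 3.77e-07 kg
Step 2: S = m * g / k = 3.77e-07 * 9.81 / 5.4
Step 3: S = 6.85e-07 m/g
Step 4: Convert to um/g: S = 0.685 um/g


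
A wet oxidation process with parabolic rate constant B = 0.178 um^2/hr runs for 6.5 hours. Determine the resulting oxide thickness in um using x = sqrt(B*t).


Step 1: Compute B*t = 0.178 * 6.5 = 1.157
Step 2: x = sqrt(1.157)
x = 1.076 um


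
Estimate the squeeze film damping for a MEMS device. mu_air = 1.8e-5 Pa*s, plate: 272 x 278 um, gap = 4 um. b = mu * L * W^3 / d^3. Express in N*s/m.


Step 1: Convert to SI.
L = 272e-6 m, W = 278e-6 m, d = 4e-6 m
Step 2: W^3 = (278e-6)^3 = 2.15e-11 m^3
Step 3: d^3 = (4e-6)^3 = 6.40e-17 m^3
Step 4: b = 1.8e-5 * 272e-6 * 2.15e-11 / 6.40e-17
b = 1.64e-03 N*s/m


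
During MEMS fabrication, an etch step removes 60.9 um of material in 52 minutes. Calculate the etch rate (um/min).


Step 1: Etch rate = depth / time
Step 2: rate = 60.9 / 52
rate = 1.171 um/min


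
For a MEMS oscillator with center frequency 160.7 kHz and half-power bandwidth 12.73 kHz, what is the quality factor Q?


Step 1: Q = f0 / bandwidth
Step 2: Q = 160.7 / 12.73
Q = 12.6


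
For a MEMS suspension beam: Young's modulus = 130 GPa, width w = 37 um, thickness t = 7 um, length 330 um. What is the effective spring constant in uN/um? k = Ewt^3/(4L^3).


Step 1: Convert E to consistent units (1 GPa = 1000 uN/um^2).
E = 130 GPa = 130000 uN/um^2
Step 2: Compute t^3 = 7^3 = 343
Step 3: Compute L^3 = 330^3 = 35937000
Step 4: k = 130000 * 37 * 343 / (4 * 35937000)
k = 11.4772 uN/um


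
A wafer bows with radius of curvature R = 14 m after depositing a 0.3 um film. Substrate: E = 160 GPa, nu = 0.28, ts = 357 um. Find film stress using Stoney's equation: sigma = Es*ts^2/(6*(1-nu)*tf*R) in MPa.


Step 1: Compute numerator: Es * ts^2 = 160 * 357^2 = 20391840 (GPa*um^2)
Step 2: Compute denominator (R in um): 6*(1-nu)*tf*R = 6*0.72*0.3*14e6 = 18144000.0 (um^2)
Step 3: sigma (GPa) = 20391840 / 18144000.0 = 1.123889e+00 GPa
Step 4: Convert to MPa (x1000): sigma = 1123.9 MPa


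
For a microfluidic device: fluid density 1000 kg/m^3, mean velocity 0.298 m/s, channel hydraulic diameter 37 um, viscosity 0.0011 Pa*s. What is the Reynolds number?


Step 1: Convert Dh to meters: Dh = 37e-6 m
Step 2: Re = rho * v * Dh / mu
Re = 1000 * 0.298 * 37e-6 / 0.0011
Re = 10.024


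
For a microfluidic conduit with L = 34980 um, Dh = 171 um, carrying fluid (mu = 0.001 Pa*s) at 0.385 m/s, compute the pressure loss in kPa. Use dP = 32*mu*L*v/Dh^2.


Step 1: Convert to SI: L = 34980e-6 m, Dh = 171e-6 m
Step 2: dP = 32 * 0.001 * 34980e-6 * 0.385 / (171e-6)^2
Step 3: dP = 14737.99 Pa
Step 4: Convert to kPa: dP = 14.74 kPa


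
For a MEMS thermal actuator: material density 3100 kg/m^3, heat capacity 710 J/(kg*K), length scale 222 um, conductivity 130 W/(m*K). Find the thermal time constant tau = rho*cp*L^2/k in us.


Step 1: Convert L to m: L = 222e-6 m
Step 2: L^2 = (222e-6)^2 = 4.9284e-08 m^2
Step 3: tau = 3100 * 710 * 4.9284e-08 / 130 = 8.3441603e-04 s
Step 4: Convert to microseconds (multiply by 1e6).
tau = 834.416 us


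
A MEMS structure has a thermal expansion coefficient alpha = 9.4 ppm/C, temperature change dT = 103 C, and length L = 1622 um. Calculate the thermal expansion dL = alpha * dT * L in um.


Step 1: Convert CTE: alpha = 9.4 ppm/C = 9.4e-6 /C
Step 2: dL = 9.4e-6 * 103 * 1622
dL = 1.5704 um


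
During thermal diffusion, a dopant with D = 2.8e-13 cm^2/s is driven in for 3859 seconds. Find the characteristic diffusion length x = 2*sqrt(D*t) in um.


Step 1: Compute D*t = 2.8e-13 * 3859 = 1.08052e-09 cm^2
Step 2: sqrt(D*t) = 3.2871e-05 cm
Step 3: x = 2 * 3.2871e-05 cm = 6.5742e-05 cm
Step 4: Convert to um (1 cm = 1e4 um): x = 0.657 um


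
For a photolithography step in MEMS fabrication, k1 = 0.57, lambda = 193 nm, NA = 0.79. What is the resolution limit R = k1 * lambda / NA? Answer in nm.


Step 1: Identify values: k1 = 0.57, lambda = 193 nm, NA = 0.79
Step 2: R = k1 * lambda / NA
R = 0.57 * 193 / 0.79
R = 139.3 nm


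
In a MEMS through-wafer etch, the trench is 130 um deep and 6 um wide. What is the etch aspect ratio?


Step 1: AR = depth / width
Step 2: AR = 130 / 6
AR = 21.7


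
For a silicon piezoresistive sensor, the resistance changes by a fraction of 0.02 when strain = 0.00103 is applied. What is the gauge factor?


Step 1: Identify values.
dR/R = 0.02, strain = 0.00103
Step 2: GF = (dR/R) / strain = 0.02 / 0.00103
GF = 19.4


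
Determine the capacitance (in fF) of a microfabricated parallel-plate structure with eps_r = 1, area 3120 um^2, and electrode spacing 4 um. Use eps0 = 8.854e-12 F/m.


Step 1: Convert area to m^2: A = 3120e-12 m^2
Step 2: Convert gap to m: d = 4e-6 m
Step 3: C = eps0 * eps_r * A / d
C = 8.854e-12 * 1 * 3120e-12 / 4e-6
Step 4: Convert to fF (multiply by 1e15).
C = 6.91 fF


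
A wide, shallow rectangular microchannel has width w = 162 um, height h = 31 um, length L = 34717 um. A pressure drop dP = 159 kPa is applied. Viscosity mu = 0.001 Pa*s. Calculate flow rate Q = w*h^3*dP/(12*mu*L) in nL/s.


Step 1: Convert all dimensions to SI (meters).
w = 162e-6 m, h = 31e-6 m, L = 34717e-6 m, dP = 159e3 Pa
Step 2: Q = w * h^3 * dP / (12 * mu * L)
Q = 162e-6 * (31e-6)^3 * 159e3 / (12 * 0.001 * 34717e-6) = 1.84193281e-09 m^3/s
Step 3: Convert Q from m^3/s to nL/s (1 m^3 = 1e12 nL, so multiply by 1e12).
Q = 1841.933 nL/s


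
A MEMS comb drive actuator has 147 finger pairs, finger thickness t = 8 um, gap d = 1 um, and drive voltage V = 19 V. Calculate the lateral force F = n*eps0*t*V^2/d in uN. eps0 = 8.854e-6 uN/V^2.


Step 1: Parameters: n=147, eps0=8.854e-6 uN/V^2, t=8 um, V=19 V, d=1 um
Step 2: V^2 = 361
Step 3: F = 147 * 8.854e-6 * 8 * 361 / 1
F = 3.759 uN


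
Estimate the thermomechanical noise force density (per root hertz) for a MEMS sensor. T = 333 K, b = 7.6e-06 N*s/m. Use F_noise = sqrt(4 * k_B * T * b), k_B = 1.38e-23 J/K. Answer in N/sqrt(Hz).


Step 1: Compute 4 * k_B * T * b
= 4 * 1.38e-23 * 333 * 7.6e-06
= 1.3970e-25 N^2/Hz
Step 2: F_noise = sqrt(1.3970e-25)
F_noise = 3.74e-13 N/sqrt(Hz)


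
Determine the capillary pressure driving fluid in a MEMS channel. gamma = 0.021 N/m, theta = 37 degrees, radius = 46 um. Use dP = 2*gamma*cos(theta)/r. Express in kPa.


Step 1: cos(37 deg) = 0.7986
Step 2: Convert r to m: r = 46e-6 m
Step 3: dP = 2 * 0.021 * 0.7986 / 46e-6 = 729.2 Pa
Step 4: Convert Pa to kPa (divide by 1000).
dP = 0.73 kPa


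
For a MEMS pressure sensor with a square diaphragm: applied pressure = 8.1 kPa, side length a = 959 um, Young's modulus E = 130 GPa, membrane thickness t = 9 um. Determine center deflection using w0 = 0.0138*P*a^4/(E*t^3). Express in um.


Step 1: Convert pressure to compatible units (E is in GPa, so P in GPa).
P = 8.1 kPa = 8.1e-6 GPa
Step 2: Compute numerator: 0.0138 * P * a^4.
a^4 = 959^4 = 845813141761
numerator = 0.0138 * 8.1e-6 * 845813141761 = 9.4545e+04
Step 3: Compute denominator: E * t^3 = 130 * 9^3 = 94770
Step 4: w0 = numerator / denominator = 9.4545e+04 / 94770 = 0.9976 um


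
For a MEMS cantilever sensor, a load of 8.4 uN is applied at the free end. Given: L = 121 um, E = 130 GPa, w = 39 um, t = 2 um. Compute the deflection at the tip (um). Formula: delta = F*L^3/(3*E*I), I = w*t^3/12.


Step 1: Calculate the second moment of area.
I = w * t^3 / 12 = 39 * 2^3 / 12 = 26.0 um^4
Step 2: Convert E to consistent units (1 GPa = 1000 uN/um^2).
E = 130 GPa = 130000 uN/um^2
Step 3: Calculate tip deflection.
delta = F * L^3 / (3 * E * I)
delta = 8.4 * 121^3 / (3 * 130000 * 26.0)
delta = 1.4676 um


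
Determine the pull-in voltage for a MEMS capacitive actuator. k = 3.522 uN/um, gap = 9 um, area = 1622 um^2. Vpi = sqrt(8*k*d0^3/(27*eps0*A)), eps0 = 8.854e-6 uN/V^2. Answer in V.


Step 1: Compute numerator: 8 * k * d0^3 = 8 * 3.522 * 9^3 = 20540.304
Step 2: Compute denominator: 27 * eps0 * A = 27 * 8.854e-6 * 1622 = 0.387752
Step 3: Vpi = sqrt(20540.304 / 0.387752)
Vpi = 230.16 V


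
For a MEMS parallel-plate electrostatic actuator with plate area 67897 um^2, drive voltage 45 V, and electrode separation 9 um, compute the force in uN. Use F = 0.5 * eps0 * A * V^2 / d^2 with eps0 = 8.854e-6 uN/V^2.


Step 1: Identify parameters.
eps0 = 8.854e-6 uN/V^2, A = 67897 um^2, V = 45 V, d = 9 um
Step 2: Compute V^2 = 45^2 = 2025
Step 3: Compute d^2 = 9^2 = 81
Step 4: F = 0.5 * 8.854e-6 * 67897 * 2025 / 81
F = 7.515 uN


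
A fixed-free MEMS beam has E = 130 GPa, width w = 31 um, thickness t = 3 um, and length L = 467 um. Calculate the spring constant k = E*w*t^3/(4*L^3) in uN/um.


Step 1: Convert E to consistent units (1 GPa = 1000 uN/um^2).
E = 130 GPa = 130000 uN/um^2
Step 2: Compute t^3 = 3^3 = 27
Step 3: Compute L^3 = 467^3 = 101847563
Step 4: k = 130000 * 31 * 27 / (4 * 101847563)
k = 0.2671 uN/um


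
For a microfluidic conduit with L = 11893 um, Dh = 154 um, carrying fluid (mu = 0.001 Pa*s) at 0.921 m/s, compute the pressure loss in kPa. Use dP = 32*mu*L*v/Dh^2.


Step 1: Convert to SI: L = 11893e-6 m, Dh = 154e-6 m
Step 2: dP = 32 * 0.001 * 11893e-6 * 0.921 / (154e-6)^2
Step 3: dP = 14779.49 Pa
Step 4: Convert to kPa: dP = 14.78 kPa


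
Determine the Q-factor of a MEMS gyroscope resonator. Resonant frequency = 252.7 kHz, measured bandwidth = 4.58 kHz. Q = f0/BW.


Step 1: Q = f0 / bandwidth
Step 2: Q = 252.7 / 4.58
Q = 55.2


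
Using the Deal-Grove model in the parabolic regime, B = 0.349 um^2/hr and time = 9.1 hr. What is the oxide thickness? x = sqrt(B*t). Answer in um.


Step 1: Compute B*t = 0.349 * 9.1 = 3.1759
Step 2: x = sqrt(3.1759)
x = 1.782 um


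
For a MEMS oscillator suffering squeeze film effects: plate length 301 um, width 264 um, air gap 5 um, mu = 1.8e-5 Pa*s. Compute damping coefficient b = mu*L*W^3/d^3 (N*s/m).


Step 1: Convert to SI.
L = 301e-6 m, W = 264e-6 m, d = 5e-6 m
Step 2: W^3 = (264e-6)^3 = 1.84e-11 m^3
Step 3: d^3 = (5e-6)^3 = 1.25e-16 m^3
Step 4: b = 1.8e-5 * 301e-6 * 1.84e-11 / 1.25e-16
b = 7.98e-04 N*s/m


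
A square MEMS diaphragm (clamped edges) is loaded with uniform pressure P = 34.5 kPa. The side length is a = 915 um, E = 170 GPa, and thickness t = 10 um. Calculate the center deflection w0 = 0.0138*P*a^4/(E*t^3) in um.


Step 1: Convert pressure to compatible units (E is in GPa, so P in GPa).
P = 34.5 kPa = 34.5e-6 GPa
Step 2: Compute numerator: 0.0138 * P * a^4.
a^4 = 915^4 = 700945700625
numerator = 0.0138 * 34.5e-6 * 700945700625 = 3.337202e+05
Step 3: Compute denominator: E * t^3 = 170 * 10^3 = 170000
Step 4: w0 = numerator / denominator = 3.337202e+05 / 170000 = 1.9631 um


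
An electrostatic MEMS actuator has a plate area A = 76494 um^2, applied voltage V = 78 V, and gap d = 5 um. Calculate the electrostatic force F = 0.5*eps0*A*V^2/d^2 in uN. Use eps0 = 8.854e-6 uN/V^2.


Step 1: Identify parameters.
eps0 = 8.854e-6 uN/V^2, A = 76494 um^2, V = 78 V, d = 5 um
Step 2: Compute V^2 = 78^2 = 6084
Step 3: Compute d^2 = 5^2 = 25
Step 4: F = 0.5 * 8.854e-6 * 76494 * 6084 / 25
F = 82.411 uN


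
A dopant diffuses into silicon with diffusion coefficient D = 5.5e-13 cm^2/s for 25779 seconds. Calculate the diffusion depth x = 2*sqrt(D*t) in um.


Step 1: Compute D*t = 5.5e-13 * 25779 = 1.417845e-08 cm^2
Step 2: sqrt(D*t) = 1.19073e-04 cm
Step 3: x = 2 * 1.19073e-04 cm = 2.38146e-04 cm
Step 4: Convert to um (1 cm = 1e4 um): x = 2.381 um


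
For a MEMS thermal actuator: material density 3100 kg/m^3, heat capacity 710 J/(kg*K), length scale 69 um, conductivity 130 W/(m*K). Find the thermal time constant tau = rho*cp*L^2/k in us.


Step 1: Convert L to m: L = 69e-6 m
Step 2: L^2 = (69e-6)^2 = 4.761e-09 m^2
Step 3: tau = 3100 * 710 * 4.761e-09 / 130 = 8.060739e-05 s
Step 4: Convert to microseconds (multiply by 1e6).
tau = 80.607 us


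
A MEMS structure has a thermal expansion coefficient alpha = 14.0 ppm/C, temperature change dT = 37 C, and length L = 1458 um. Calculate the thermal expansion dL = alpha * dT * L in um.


Step 1: Convert CTE: alpha = 14.0 ppm/C = 14.0e-6 /C
Step 2: dL = 14.0e-6 * 37 * 1458
dL = 0.7552 um


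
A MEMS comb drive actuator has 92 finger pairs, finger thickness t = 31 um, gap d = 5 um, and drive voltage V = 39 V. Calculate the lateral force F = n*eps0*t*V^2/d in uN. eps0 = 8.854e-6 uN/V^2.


Step 1: Parameters: n=92, eps0=8.854e-6 uN/V^2, t=31 um, V=39 V, d=5 um
Step 2: V^2 = 1521
Step 3: F = 92 * 8.854e-6 * 31 * 1521 / 5
F = 7.682 uN


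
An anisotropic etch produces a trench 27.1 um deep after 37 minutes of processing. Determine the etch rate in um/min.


Step 1: Etch rate = depth / time
Step 2: rate = 27.1 / 37
rate = 0.732 um/min


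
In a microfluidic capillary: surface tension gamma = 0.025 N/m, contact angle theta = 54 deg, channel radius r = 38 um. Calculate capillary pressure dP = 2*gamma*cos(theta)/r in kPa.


Step 1: cos(54 deg) = 0.5878
Step 2: Convert r to m: r = 38e-6 m
Step 3: dP = 2 * 0.025 * 0.5878 / 38e-6 = 773.4 Pa
Step 4: Convert Pa to kPa (divide by 1000).
dP = 0.77 kPa


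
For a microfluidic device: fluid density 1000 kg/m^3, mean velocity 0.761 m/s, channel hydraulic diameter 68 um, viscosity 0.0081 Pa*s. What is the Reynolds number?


Step 1: Convert Dh to meters: Dh = 68e-6 m
Step 2: Re = rho * v * Dh / mu
Re = 1000 * 0.761 * 68e-6 / 0.0081
Re = 6.389


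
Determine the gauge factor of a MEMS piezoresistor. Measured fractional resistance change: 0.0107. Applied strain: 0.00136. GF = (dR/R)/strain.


Step 1: Identify values.
dR/R = 0.0107, strain = 0.00136
Step 2: GF = (dR/R) / strain = 0.0107 / 0.00136
GF = 7.9


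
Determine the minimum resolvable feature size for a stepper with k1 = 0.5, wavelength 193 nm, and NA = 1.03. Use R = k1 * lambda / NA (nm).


Step 1: Identify values: k1 = 0.5, lambda = 193 nm, NA = 1.03
Step 2: R = k1 * lambda / NA
R = 0.5 * 193 / 1.03
R = 93.7 nm


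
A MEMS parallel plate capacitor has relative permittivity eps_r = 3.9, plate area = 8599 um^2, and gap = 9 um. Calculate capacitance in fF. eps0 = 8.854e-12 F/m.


Step 1: Convert area to m^2: A = 8599e-12 m^2
Step 2: Convert gap to m: d = 9e-6 m
Step 3: C = eps0 * eps_r * A / d
C = 8.854e-12 * 3.9 * 8599e-12 / 9e-6
Step 4: Convert to fF (multiply by 1e15).
C = 32.99 fF


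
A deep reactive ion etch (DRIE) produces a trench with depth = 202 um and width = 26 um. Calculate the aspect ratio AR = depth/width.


Step 1: AR = depth / width
Step 2: AR = 202 / 26
AR = 7.8


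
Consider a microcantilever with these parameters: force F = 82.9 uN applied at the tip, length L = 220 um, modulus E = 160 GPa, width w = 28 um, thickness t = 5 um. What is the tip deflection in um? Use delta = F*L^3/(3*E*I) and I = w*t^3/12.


Step 1: Calculate the second moment of area.
I = w * t^3 / 12 = 28 * 5^3 / 12 = 291.6667 um^4
Step 2: Convert E to consistent units (1 GPa = 1000 uN/um^2).
E = 160 GPa = 160000 uN/um^2
Step 3: Calculate tip deflection.
delta = F * L^3 / (3 * E * I)
delta = 82.9 * 220^3 / (3 * 160000 * 291.6667)
delta = 6.3051 um


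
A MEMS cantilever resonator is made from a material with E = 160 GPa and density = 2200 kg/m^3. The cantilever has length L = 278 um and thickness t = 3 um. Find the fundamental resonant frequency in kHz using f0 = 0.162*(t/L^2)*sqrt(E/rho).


Step 1: Convert units to SI.
t_SI = 3e-6 m, L_SI = 278e-6 m
Step 2: Calculate sqrt(E/rho).
sqrt(160e9 / 2200) = 8528.03 m/s
Step 3: Compute f0.
f0 = 0.162 * 3e-6 / (278e-6)^2 * 8528.03 = 53628.5 Hz = 53.63 kHz


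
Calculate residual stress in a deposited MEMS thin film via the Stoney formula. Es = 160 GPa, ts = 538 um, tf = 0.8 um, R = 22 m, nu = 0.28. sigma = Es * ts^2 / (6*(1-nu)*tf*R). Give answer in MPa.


Step 1: Compute numerator: Es * ts^2 = 160 * 538^2 = 46311040 (GPa*um^2)
Step 2: Compute denominator (R in um): 6*(1-nu)*tf*R = 6*0.72*0.8*22e6 = 76032000.0 (um^2)
Step 3: sigma (GPa) = 46311040 / 76032000.0 = 6.09099e-01 GPa
Step 4: Convert to MPa (x1000): sigma = 609.1 MPa


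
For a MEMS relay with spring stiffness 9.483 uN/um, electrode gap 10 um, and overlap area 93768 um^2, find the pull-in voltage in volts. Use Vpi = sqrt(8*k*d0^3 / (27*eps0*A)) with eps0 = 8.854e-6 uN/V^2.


Step 1: Compute numerator: 8 * k * d0^3 = 8 * 9.483 * 10^3 = 75864.0
Step 2: Compute denominator: 27 * eps0 * A = 27 * 8.854e-6 * 93768 = 22.415991
Step 3: Vpi = sqrt(75864.0 / 22.415991)
Vpi = 58.18 V


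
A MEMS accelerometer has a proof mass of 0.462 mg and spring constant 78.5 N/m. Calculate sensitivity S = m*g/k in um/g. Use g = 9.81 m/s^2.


Step 1: Convert mass: m = 0.462 mg = 4.62e-07 kg
Step 2: S = m * g / k = 4.62e-07 * 9.81 / 78.5
Step 3: S = 5.77e-08 m/g
Step 4: Convert to um/g: S = 0.058 um/g


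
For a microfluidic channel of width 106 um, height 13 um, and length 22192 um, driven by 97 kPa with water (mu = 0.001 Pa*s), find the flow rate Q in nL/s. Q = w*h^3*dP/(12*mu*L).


Step 1: Convert all dimensions to SI (meters).
w = 106e-6 m, h = 13e-6 m, L = 22192e-6 m, dP = 97e3 Pa
Step 2: Q = w * h^3 * dP / (12 * mu * L)
Q = 106e-6 * (13e-6)^3 * 97e3 / (12 * 0.001 * 22192e-6) = 8.482619e-11 m^3/s
Step 3: Convert Q from m^3/s to nL/s (1 m^3 = 1e12 nL, so multiply by 1e12).
Q = 84.826 nL/s


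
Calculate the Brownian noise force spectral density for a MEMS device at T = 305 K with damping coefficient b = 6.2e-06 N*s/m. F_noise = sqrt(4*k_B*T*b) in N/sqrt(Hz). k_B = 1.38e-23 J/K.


Step 1: Compute 4 * k_B * T * b
= 4 * 1.38e-23 * 305 * 6.2e-06
= 1.0438e-25 N^2/Hz
Step 2: F_noise = sqrt(1.0438e-25)
F_noise = 3.23e-13 N/sqrt(Hz)


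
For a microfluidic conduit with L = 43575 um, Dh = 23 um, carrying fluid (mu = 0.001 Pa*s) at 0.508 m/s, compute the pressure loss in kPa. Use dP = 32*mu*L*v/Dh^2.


Step 1: Convert to SI: L = 43575e-6 m, Dh = 23e-6 m
Step 2: dP = 32 * 0.001 * 43575e-6 * 0.508 / (23e-6)^2
Step 3: dP = 1339045.75 Pa
Step 4: Convert to kPa: dP = 1339.05 kPa


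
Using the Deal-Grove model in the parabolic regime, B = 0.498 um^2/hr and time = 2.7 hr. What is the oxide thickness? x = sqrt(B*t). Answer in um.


Step 1: Compute B*t = 0.498 * 2.7 = 1.3446
Step 2: x = sqrt(1.3446)
x = 1.16 um


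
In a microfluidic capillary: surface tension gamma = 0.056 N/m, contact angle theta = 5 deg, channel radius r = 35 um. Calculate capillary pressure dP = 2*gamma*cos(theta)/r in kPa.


Step 1: cos(5 deg) = 0.9962
Step 2: Convert r to m: r = 35e-6 m
Step 3: dP = 2 * 0.056 * 0.9962 / 35e-6 = 3187.8 Pa
Step 4: Convert Pa to kPa (divide by 1000).
dP = 3.19 kPa


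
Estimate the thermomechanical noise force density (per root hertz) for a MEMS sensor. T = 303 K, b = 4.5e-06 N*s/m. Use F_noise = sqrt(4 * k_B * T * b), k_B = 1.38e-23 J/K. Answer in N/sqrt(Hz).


Step 1: Compute 4 * k_B * T * b
= 4 * 1.38e-23 * 303 * 4.5e-06
= 7.5265e-26 N^2/Hz
Step 2: F_noise = sqrt(7.5265e-26)
F_noise = 2.74e-13 N/sqrt(Hz)


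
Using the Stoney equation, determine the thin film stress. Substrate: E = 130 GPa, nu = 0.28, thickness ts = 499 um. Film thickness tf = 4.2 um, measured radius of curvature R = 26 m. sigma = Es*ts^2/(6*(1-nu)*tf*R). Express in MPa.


Step 1: Compute numerator: Es * ts^2 = 130 * 499^2 = 32370130 (GPa*um^2)
Step 2: Compute denominator (R in um): 6*(1-nu)*tf*R = 6*0.72*4.2*26e6 = 471744000.0 (um^2)
Step 3: sigma (GPa) = 32370130 / 471744000.0 = 6.8618e-02 GPa
Step 4: Convert to MPa (x1000): sigma = 68.6 MPa


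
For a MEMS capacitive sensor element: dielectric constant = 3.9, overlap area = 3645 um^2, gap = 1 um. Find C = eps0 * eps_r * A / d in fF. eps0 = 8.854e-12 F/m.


Step 1: Convert area to m^2: A = 3645e-12 m^2
Step 2: Convert gap to m: d = 1e-6 m
Step 3: C = eps0 * eps_r * A / d
C = 8.854e-12 * 3.9 * 3645e-12 / 1e-6
Step 4: Convert to fF (multiply by 1e15).
C = 125.86 fF


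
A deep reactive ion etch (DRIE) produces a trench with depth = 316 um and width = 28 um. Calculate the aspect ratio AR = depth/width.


Step 1: AR = depth / width
Step 2: AR = 316 / 28
AR = 11.3


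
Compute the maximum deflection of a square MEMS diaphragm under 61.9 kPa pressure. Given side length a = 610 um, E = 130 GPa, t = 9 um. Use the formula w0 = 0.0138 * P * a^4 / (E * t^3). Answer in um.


Step 1: Convert pressure to compatible units (E is in GPa, so P in GPa).
P = 61.9 kPa = 61.9e-6 GPa
Step 2: Compute numerator: 0.0138 * P * a^4.
a^4 = 610^4 = 138458410000
numerator = 0.0138 * 61.9e-6 * 138458410000 = 1.18274e+05
Step 3: Compute denominator: E * t^3 = 130 * 9^3 = 94770
Step 4: w0 = numerator / denominator = 1.18274e+05 / 94770 = 1.248 um


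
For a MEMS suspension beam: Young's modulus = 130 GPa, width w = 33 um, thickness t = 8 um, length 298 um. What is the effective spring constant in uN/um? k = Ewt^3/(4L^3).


Step 1: Convert E to consistent units (1 GPa = 1000 uN/um^2).
E = 130 GPa = 130000 uN/um^2
Step 2: Compute t^3 = 8^3 = 512
Step 3: Compute L^3 = 298^3 = 26463592
Step 4: k = 130000 * 33 * 512 / (4 * 26463592)
k = 20.75 uN/um


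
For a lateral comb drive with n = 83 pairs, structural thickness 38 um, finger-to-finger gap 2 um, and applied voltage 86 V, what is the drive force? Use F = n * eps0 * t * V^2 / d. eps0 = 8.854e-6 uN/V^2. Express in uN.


Step 1: Parameters: n=83, eps0=8.854e-6 uN/V^2, t=38 um, V=86 V, d=2 um
Step 2: V^2 = 7396
Step 3: F = 83 * 8.854e-6 * 38 * 7396 / 2
F = 103.269 uN
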